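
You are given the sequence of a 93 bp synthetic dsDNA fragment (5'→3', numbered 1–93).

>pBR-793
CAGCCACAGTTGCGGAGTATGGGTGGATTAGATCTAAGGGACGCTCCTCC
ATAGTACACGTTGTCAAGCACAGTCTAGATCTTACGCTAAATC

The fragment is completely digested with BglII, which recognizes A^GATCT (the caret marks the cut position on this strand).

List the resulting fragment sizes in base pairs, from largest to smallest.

BglII sites (AGATCT) start at positions 30, 77.
BglII cuts after the first base of each site, so after positions 30, 77.
Linear molecule, 2 cuts → 3 fragments:
  1–30 → 30 bp
  31–77 → 47 bp
  78–93 → 16 bp
Sorted largest to smallest: 47, 30, 16 bp.

47, 30, 16 bp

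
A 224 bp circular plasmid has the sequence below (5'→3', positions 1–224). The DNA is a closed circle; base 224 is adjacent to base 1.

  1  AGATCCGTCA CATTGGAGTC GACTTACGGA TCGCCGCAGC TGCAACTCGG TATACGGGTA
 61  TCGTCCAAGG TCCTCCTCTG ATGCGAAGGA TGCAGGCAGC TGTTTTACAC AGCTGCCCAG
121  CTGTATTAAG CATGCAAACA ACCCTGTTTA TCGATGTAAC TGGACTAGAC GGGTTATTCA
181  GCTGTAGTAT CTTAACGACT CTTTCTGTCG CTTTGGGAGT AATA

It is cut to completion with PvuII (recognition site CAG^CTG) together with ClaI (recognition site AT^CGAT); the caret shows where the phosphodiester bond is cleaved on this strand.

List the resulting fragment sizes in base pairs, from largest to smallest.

82, 60, 31, 30, 13, 8 bp

PvuII sites (CAGCTG) start at positions 37, 97, 110, 118, 179.
PvuII cuts after base 3 of each site, so after positions 39, 99, 112, 120, 181.
The ClaI site (ATCGAT) starts at position 150.
ClaI cuts after base 2 of each site, so after position 151.
Combined cut positions: 39, 99, 112, 120, 151, 181.
Circular molecule, 6 cuts → 6 fragments:
  40–99 → 60 bp
  100–112 → 13 bp
  113–120 → 8 bp
  121–151 → 31 bp
  152–181 → 30 bp
  182–224 then 1–39 → 43 + 39 = 82 bp
Sorted largest to smallest: 82, 60, 31, 30, 13, 8 bp.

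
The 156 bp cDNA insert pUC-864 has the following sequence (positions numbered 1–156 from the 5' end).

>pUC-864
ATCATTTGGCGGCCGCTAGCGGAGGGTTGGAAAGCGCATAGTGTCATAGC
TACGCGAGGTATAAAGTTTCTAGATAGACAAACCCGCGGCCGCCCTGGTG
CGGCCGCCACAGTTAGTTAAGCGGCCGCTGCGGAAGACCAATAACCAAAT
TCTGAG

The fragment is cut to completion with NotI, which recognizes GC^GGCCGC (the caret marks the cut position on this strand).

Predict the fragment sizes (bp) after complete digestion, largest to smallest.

NotI sites (GCGGCCGC) start at positions 9, 86, 100, 121.
NotI cuts after base 2 of each site, so after positions 10, 87, 101, 122.
Linear molecule, 4 cuts → 5 fragments:
  1–10 → 10 bp
  11–87 → 77 bp
  88–101 → 14 bp
  102–122 → 21 bp
  123–156 → 34 bp
Sorted largest to smallest: 77, 34, 21, 14, 10 bp.

77, 34, 21, 14, 10 bp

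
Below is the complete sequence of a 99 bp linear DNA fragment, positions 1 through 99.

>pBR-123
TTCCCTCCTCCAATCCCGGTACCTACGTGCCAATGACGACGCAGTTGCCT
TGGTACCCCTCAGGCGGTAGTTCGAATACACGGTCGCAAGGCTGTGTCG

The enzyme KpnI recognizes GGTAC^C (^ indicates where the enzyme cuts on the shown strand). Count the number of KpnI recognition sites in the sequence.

GGTACC occurs starting at positions 18, 52.
KpnI cuts at 2 sites.

2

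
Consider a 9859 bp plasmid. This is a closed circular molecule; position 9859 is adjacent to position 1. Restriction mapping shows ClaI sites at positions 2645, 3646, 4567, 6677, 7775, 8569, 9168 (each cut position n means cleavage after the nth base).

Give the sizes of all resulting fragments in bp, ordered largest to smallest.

3336, 2110, 1098, 1001, 921, 794, 599 bp

Circular molecule, 7 cuts → 7 fragments:
  3646 − 2645 = 1001 bp
  4567 − 3646 = 921 bp
  6677 − 4567 = 2110 bp
  7775 − 6677 = 1098 bp
  8569 − 7775 = 794 bp
  9168 − 8569 = 599 bp
  wrap: 9859 − 9168 + 2645 = 3336 bp
Sorted largest to smallest: 3336, 2110, 1098, 1001, 921, 794, 599 bp.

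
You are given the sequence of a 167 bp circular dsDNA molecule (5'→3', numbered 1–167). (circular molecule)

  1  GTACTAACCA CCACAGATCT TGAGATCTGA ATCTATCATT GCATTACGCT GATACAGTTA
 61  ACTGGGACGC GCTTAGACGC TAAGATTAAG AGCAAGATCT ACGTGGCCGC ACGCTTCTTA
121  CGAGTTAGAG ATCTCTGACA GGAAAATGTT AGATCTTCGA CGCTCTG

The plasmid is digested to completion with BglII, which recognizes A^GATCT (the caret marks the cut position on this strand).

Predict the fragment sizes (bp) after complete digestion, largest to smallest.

BglII sites (AGATCT) start at positions 15, 23, 95, 129, 151.
BglII cuts after the first base of each site, so after positions 15, 23, 95, 129, 151.
Circular molecule, 5 cuts → 5 fragments:
  16–23 → 8 bp
  24–95 → 72 bp
  96–129 → 34 bp
  130–151 → 22 bp
  152–167 then 1–15 → 16 + 15 = 31 bp
Sorted largest to smallest: 72, 34, 31, 22, 8 bp.

72, 34, 31, 22, 8 bp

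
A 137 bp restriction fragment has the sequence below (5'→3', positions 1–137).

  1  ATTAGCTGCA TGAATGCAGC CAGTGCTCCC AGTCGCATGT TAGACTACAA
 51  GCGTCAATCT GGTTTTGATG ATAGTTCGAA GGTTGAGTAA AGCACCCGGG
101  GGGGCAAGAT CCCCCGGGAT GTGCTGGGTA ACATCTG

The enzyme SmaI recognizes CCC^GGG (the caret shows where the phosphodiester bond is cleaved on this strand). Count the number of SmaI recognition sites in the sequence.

2

CCCGGG occurs starting at positions 95, 113.
SmaI cuts at 2 sites.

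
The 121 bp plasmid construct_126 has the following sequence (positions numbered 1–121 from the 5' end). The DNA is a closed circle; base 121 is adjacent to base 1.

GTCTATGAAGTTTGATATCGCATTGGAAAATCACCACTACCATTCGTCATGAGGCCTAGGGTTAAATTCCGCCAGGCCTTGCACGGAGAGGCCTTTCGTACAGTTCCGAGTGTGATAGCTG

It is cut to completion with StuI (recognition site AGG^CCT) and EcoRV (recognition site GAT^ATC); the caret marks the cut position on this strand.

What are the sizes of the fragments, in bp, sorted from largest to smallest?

StuI sites (AGGCCT) start at positions 52, 74, 89.
StuI cuts after base 3 of each site, so after positions 54, 76, 91.
The EcoRV site (GATATC) starts at position 14.
EcoRV cuts after base 3 of each site, so after position 16.
Combined cut positions: 16, 54, 76, 91.
Circular molecule, 4 cuts → 4 fragments:
  17–54 → 38 bp
  55–76 → 22 bp
  77–91 → 15 bp
  92–121 then 1–16 → 30 + 16 = 46 bp
Sorted largest to smallest: 46, 38, 22, 15 bp.

46, 38, 22, 15 bp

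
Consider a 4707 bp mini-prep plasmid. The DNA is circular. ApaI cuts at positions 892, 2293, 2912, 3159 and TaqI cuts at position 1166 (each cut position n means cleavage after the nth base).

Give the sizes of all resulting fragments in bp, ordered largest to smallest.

Combined cut positions (sorted): 892, 1166, 2293, 2912, 3159.
Circular molecule, 5 cuts → 5 fragments:
  1166 − 892 = 274 bp
  2293 − 1166 = 1127 bp
  2912 − 2293 = 619 bp
  3159 − 2912 = 247 bp
  wrap: 4707 − 3159 + 892 = 2440 bp
Sorted largest to smallest: 2440, 1127, 619, 274, 247 bp.

2440, 1127, 619, 274, 247 bp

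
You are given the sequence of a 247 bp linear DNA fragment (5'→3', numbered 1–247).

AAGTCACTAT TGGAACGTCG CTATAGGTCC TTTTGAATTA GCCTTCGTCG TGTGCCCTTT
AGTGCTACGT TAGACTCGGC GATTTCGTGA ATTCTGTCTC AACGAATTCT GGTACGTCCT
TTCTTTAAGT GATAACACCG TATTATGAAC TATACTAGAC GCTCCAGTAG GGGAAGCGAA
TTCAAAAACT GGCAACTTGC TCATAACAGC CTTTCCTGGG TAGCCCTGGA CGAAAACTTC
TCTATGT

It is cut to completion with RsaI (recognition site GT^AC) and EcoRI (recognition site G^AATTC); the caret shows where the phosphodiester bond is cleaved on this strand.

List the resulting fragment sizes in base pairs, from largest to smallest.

89, 69, 65, 15, 9 bp

The RsaI site (GTAC) starts at position 112.
RsaI cuts after base 2 of each site, so after position 113.
EcoRI sites (GAATTC) start at positions 89, 104, 178.
EcoRI cuts after the first base of each site, so after positions 89, 104, 178.
Combined cut positions: 89, 104, 113, 178.
Linear molecule, 4 cuts → 5 fragments:
  1–89 → 89 bp
  90–104 → 15 bp
  105–113 → 9 bp
  114–178 → 65 bp
  179–247 → 69 bp
Sorted largest to smallest: 89, 69, 65, 15, 9 bp.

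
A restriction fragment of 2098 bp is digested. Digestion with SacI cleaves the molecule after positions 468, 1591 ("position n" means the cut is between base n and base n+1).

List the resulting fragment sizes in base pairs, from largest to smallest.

1123, 507, 468 bp

Linear molecule, 2 cuts → 3 fragments:
  468 − 0 = 468 bp
  1591 − 468 = 1123 bp
  2098 − 1591 = 507 bp
Sorted largest to smallest: 1123, 507, 468 bp.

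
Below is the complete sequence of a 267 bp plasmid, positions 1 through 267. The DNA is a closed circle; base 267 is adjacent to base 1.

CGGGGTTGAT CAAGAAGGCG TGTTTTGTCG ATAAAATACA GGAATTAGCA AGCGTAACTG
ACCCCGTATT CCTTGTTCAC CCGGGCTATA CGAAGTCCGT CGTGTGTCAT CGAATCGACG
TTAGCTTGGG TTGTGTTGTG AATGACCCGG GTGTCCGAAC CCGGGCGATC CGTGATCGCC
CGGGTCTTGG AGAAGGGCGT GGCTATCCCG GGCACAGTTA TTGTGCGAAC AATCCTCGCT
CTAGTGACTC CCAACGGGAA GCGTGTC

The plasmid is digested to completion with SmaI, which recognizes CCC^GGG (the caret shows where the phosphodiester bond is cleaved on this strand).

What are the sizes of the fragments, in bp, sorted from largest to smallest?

SmaI sites (CCCGGG) start at positions 80, 146, 160, 179, 207.
SmaI cuts after base 3 of each site, so after positions 82, 148, 162, 181, 209.
Circular molecule, 5 cuts → 5 fragments:
  83–148 → 66 bp
  149–162 → 14 bp
  163–181 → 19 bp
  182–209 → 28 bp
  210–267 then 1–82 → 58 + 82 = 140 bp
Sorted largest to smallest: 140, 66, 28, 19, 14 bp.

140, 66, 28, 19, 14 bp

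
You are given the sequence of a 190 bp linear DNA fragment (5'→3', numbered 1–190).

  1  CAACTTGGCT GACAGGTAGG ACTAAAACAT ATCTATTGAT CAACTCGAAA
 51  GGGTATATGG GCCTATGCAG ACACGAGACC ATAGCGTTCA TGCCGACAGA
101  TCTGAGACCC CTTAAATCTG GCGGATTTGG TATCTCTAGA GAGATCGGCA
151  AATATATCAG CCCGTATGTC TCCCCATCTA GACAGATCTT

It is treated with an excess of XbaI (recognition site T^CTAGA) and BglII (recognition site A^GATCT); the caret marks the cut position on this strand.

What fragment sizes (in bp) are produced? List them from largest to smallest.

XbaI sites (TCTAGA) start at positions 135, 177.
XbaI cuts after the first base of each site, so after positions 135, 177.
BglII sites (AGATCT) start at positions 98, 184.
BglII cuts after the first base of each site, so after positions 98, 184.
Combined cut positions: 98, 135, 177, 184.
Linear molecule, 4 cuts → 5 fragments:
  1–98 → 98 bp
  99–135 → 37 bp
  136–177 → 42 bp
  178–184 → 7 bp
  185–190 → 6 bp
Sorted largest to smallest: 98, 42, 37, 7, 6 bp.

98, 42, 37, 7, 6 bp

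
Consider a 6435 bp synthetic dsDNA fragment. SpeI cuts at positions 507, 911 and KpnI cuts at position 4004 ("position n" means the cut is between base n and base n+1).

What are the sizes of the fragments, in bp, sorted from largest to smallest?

Combined cut positions (sorted): 507, 911, 4004.
Linear molecule, 3 cuts → 4 fragments:
  507 − 0 = 507 bp
  911 − 507 = 404 bp
  4004 − 911 = 3093 bp
  6435 − 4004 = 2431 bp
Sorted largest to smallest: 3093, 2431, 507, 404 bp.

3093, 2431, 507, 404 bp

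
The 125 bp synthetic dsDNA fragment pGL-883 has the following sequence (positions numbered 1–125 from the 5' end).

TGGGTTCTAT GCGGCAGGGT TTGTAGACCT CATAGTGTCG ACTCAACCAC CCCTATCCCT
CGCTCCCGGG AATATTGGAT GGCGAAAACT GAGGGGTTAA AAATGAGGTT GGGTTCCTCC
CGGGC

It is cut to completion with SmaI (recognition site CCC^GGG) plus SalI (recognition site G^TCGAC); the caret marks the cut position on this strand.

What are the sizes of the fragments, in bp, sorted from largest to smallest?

SmaI sites (CCCGGG) start at positions 65, 119.
SmaI cuts after base 3 of each site, so after positions 67, 121.
The SalI site (GTCGAC) starts at position 37.
SalI cuts after the first base of each site, so after position 37.
Combined cut positions: 37, 67, 121.
Linear molecule, 3 cuts → 4 fragments:
  1–37 → 37 bp
  38–67 → 30 bp
  68–121 → 54 bp
  122–125 → 4 bp
Sorted largest to smallest: 54, 37, 30, 4 bp.

54, 37, 30, 4 bp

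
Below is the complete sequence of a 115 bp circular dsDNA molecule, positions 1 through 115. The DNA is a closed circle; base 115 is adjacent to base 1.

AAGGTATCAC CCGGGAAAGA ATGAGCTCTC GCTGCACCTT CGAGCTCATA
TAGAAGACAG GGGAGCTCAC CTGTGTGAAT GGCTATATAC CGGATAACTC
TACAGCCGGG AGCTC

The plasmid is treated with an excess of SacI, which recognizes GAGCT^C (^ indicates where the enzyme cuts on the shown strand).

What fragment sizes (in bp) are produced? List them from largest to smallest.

SacI sites (GAGCTC) start at positions 23, 42, 63, 110.
SacI cuts after base 5 of each site (before the last base), so after positions 27, 46, 67, 114.
Circular molecule, 4 cuts → 4 fragments:
  28–46 → 19 bp
  47–67 → 21 bp
  68–114 → 47 bp
  115–115 then 1–27 → 1 + 27 = 28 bp
Sorted largest to smallest: 47, 28, 21, 19 bp.

47, 28, 21, 19 bp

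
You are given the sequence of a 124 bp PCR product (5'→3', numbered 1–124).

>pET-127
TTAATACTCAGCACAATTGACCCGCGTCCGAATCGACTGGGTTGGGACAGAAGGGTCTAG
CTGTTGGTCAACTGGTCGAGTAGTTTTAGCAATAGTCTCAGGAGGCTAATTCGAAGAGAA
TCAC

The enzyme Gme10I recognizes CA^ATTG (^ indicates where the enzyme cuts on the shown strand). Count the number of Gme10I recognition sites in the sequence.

1

CAATTG occurs starting at position 14.
Gme10I cuts at 1 site.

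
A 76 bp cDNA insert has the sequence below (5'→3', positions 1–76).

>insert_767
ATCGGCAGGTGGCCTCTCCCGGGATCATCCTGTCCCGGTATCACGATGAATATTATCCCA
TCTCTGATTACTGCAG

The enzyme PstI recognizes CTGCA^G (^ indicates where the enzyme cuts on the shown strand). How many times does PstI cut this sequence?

CTGCAG occurs starting at position 71.
PstI cuts at 1 site.

1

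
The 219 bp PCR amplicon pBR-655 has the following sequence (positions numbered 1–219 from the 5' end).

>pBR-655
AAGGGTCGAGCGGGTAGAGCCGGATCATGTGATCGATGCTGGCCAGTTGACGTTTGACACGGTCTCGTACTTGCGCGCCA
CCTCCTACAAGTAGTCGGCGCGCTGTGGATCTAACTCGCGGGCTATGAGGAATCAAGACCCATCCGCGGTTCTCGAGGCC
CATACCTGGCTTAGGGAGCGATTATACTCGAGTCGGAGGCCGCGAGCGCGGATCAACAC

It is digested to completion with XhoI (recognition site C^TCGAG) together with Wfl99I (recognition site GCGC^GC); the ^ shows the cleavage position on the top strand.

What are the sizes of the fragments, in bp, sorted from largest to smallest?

76, 51, 35, 32, 25 bp

XhoI sites (CTCGAG) start at positions 152, 187.
XhoI cuts after the first base of each site, so after positions 152, 187.
Wfl99I sites (GCGCGC) start at positions 73, 98.
Wfl99I cuts after base 4 of each site, so after positions 76, 101.
Combined cut positions: 76, 101, 152, 187.
Linear molecule, 4 cuts → 5 fragments:
  1–76 → 76 bp
  77–101 → 25 bp
  102–152 → 51 bp
  153–187 → 35 bp
  188–219 → 32 bp
Sorted largest to smallest: 76, 51, 35, 32, 25 bp.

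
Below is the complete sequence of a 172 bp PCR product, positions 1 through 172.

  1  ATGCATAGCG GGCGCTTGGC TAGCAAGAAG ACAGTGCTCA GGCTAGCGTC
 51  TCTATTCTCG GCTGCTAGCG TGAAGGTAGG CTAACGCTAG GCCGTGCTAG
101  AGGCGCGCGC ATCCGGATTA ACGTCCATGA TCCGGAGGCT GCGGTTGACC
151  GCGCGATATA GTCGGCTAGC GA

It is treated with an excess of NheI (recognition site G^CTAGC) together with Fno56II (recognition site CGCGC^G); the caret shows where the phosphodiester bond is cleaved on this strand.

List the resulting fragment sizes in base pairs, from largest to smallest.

NheI sites (GCTAGC) start at positions 19, 42, 64, 165.
NheI cuts after the first base of each site, so after positions 19, 42, 64, 165.
Fno56II sites (CGCGCG) start at positions 104, 150.
Fno56II cuts after base 5 of each site (before the last base), so after positions 108, 154.
Combined cut positions: 19, 42, 64, 108, 154, 165.
Linear molecule, 6 cuts → 7 fragments:
  1–19 → 19 bp
  20–42 → 23 bp
  43–64 → 22 bp
  65–108 → 44 bp
  109–154 → 46 bp
  155–165 → 11 bp
  166–172 → 7 bp
Sorted largest to smallest: 46, 44, 23, 22, 19, 11, 7 bp.

46, 44, 23, 22, 19, 11, 7 bp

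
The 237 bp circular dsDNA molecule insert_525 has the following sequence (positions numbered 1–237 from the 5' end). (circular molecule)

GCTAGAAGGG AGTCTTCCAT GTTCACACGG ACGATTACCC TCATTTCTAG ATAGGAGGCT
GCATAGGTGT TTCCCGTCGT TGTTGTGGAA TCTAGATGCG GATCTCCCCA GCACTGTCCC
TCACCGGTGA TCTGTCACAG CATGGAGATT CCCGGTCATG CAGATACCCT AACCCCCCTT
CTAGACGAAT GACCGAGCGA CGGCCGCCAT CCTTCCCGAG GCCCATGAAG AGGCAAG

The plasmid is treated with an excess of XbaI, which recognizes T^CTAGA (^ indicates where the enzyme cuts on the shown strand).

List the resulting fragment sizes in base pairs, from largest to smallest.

103, 89, 45 bp

XbaI sites (TCTAGA) start at positions 46, 91, 180.
XbaI cuts after the first base of each site, so after positions 46, 91, 180.
Circular molecule, 3 cuts → 3 fragments:
  47–91 → 45 bp
  92–180 → 89 bp
  181–237 then 1–46 → 57 + 46 = 103 bp
Sorted largest to smallest: 103, 89, 45 bp.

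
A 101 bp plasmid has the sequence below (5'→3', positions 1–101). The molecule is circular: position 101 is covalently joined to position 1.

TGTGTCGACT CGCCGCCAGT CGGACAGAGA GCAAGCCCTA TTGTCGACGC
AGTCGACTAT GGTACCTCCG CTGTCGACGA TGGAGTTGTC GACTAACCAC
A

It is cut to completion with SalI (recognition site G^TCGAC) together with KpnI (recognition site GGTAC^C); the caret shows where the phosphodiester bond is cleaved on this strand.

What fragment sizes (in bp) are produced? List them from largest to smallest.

SalI sites (GTCGAC) start at positions 4, 43, 52, 73, 88.
SalI cuts after the first base of each site, so after positions 4, 43, 52, 73, 88.
The KpnI site (GGTACC) starts at position 61.
KpnI cuts after base 5 of each site (before the last base), so after position 65.
Combined cut positions: 4, 43, 52, 65, 73, 88.
Circular molecule, 6 cuts → 6 fragments:
  5–43 → 39 bp
  44–52 → 9 bp
  53–65 → 13 bp
  66–73 → 8 bp
  74–88 → 15 bp
  89–101 then 1–4 → 13 + 4 = 17 bp
Sorted largest to smallest: 39, 17, 15, 13, 9, 8 bp.

39, 17, 15, 13, 9, 8 bp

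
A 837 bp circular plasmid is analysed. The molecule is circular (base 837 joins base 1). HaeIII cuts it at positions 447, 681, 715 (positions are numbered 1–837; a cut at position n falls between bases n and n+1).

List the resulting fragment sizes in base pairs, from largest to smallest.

Circular molecule, 3 cuts → 3 fragments:
  681 − 447 = 234 bp
  715 − 681 = 34 bp
  wrap: 837 − 715 + 447 = 569 bp
Sorted largest to smallest: 569, 234, 34 bp.

569, 234, 34 bp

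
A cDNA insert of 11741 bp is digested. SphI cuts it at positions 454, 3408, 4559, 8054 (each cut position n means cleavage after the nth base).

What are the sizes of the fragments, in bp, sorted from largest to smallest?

Linear molecule, 4 cuts → 5 fragments:
  454 − 0 = 454 bp
  3408 − 454 = 2954 bp
  4559 − 3408 = 1151 bp
  8054 − 4559 = 3495 bp
  11741 − 8054 = 3687 bp
Sorted largest to smallest: 3687, 3495, 2954, 1151, 454 bp.

3687, 3495, 2954, 1151, 454 bp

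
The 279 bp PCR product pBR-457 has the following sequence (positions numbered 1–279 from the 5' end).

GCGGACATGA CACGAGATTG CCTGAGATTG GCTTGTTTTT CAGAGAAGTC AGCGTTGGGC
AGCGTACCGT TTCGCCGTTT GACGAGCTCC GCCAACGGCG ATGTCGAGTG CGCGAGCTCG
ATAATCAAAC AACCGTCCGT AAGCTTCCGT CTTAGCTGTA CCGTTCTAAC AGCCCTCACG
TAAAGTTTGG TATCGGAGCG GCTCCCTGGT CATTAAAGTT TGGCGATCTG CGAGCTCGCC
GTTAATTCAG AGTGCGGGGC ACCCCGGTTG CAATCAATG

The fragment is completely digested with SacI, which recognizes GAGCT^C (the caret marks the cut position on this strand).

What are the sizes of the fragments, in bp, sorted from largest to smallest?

SacI sites (GAGCTC) start at positions 84, 114, 232.
SacI cuts after base 5 of each site (before the last base), so after positions 88, 118, 236.
Linear molecule, 3 cuts → 4 fragments:
  1–88 → 88 bp
  89–118 → 30 bp
  119–236 → 118 bp
  237–279 → 43 bp
Sorted largest to smallest: 118, 88, 43, 30 bp.

118, 88, 43, 30 bp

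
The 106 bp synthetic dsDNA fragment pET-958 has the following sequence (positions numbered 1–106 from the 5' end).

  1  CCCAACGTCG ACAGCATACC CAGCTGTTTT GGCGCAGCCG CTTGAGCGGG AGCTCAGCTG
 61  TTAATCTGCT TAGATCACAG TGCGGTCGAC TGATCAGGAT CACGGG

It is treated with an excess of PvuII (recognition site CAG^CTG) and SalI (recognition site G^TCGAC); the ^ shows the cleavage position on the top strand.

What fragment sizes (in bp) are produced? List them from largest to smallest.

34, 28, 21, 16, 7 bp

PvuII sites (CAGCTG) start at positions 21, 55.
PvuII cuts after base 3 of each site, so after positions 23, 57.
SalI sites (GTCGAC) start at positions 7, 85.
SalI cuts after the first base of each site, so after positions 7, 85.
Combined cut positions: 7, 23, 57, 85.
Linear molecule, 4 cuts → 5 fragments:
  1–7 → 7 bp
  8–23 → 16 bp
  24–57 → 34 bp
  58–85 → 28 bp
  86–106 → 21 bp
Sorted largest to smallest: 34, 28, 21, 16, 7 bp.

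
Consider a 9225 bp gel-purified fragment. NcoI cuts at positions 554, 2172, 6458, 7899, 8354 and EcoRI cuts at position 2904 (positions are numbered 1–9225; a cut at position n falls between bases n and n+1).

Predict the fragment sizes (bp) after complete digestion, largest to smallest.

Combined cut positions (sorted): 554, 2172, 2904, 6458, 7899, 8354.
Linear molecule, 6 cuts → 7 fragments:
  554 − 0 = 554 bp
  2172 − 554 = 1618 bp
  2904 − 2172 = 732 bp
  6458 − 2904 = 3554 bp
  7899 − 6458 = 1441 bp
  8354 − 7899 = 455 bp
  9225 − 8354 = 871 bp
Sorted largest to smallest: 3554, 1618, 1441, 871, 732, 554, 455 bp.

3554, 1618, 1441, 871, 732, 554, 455 bp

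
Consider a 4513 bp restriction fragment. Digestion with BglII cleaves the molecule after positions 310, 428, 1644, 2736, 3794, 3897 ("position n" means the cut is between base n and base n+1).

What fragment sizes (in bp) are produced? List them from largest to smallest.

Linear molecule, 6 cuts → 7 fragments:
  310 − 0 = 310 bp
  428 − 310 = 118 bp
  1644 − 428 = 1216 bp
  2736 − 1644 = 1092 bp
  3794 − 2736 = 1058 bp
  3897 − 3794 = 103 bp
  4513 − 3897 = 616 bp
Sorted largest to smallest: 1216, 1092, 1058, 616, 310, 118, 103 bp.

1216, 1092, 1058, 616, 310, 118, 103 bp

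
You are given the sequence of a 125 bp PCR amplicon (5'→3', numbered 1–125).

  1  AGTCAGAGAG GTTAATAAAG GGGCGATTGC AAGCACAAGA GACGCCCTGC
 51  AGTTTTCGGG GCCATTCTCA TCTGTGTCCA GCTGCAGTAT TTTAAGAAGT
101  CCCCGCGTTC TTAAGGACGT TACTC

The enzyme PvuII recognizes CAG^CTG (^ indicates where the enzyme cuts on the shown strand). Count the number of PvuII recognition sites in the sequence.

CAGCTG occurs starting at position 79.
PvuII cuts at 1 site.

1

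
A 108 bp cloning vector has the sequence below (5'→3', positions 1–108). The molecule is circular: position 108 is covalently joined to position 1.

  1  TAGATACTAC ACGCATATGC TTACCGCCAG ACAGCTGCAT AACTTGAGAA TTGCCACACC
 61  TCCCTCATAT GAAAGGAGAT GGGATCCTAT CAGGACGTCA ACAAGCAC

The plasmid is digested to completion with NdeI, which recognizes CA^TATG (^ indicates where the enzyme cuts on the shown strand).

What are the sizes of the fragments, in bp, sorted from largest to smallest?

56, 52 bp

NdeI sites (CATATG) start at positions 14, 66.
NdeI cuts after base 2 of each site, so after positions 15, 67.
Circular molecule, 2 cuts → 2 fragments:
  16–67 → 52 bp
  68–108 then 1–15 → 41 + 15 = 56 bp
Sorted largest to smallest: 56, 52 bp.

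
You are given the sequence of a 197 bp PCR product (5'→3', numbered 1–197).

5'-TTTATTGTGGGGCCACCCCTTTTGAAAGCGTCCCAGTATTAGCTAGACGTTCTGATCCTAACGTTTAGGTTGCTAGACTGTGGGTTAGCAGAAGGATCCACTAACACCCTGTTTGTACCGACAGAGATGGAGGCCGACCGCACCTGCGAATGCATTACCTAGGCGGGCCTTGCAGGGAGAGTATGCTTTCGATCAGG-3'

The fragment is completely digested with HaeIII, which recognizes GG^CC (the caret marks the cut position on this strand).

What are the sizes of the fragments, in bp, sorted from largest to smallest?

121, 34, 30, 12 bp

HaeIII sites (GGCC) start at positions 11, 132, 166.
HaeIII cuts after base 2 of each site, so after positions 12, 133, 167.
Linear molecule, 3 cuts → 4 fragments:
  1–12 → 12 bp
  13–133 → 121 bp
  134–167 → 34 bp
  168–197 → 30 bp
Sorted largest to smallest: 121, 34, 30, 12 bp.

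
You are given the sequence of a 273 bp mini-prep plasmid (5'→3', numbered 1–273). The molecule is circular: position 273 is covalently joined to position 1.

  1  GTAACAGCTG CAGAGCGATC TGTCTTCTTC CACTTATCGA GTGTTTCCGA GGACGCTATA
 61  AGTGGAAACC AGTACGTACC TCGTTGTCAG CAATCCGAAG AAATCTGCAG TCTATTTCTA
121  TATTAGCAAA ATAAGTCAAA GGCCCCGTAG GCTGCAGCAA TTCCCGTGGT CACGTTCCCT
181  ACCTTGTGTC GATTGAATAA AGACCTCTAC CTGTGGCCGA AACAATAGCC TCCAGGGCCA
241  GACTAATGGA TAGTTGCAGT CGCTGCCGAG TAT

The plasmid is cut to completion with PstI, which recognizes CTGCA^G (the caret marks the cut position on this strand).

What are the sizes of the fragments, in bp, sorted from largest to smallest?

129, 97, 47 bp

PstI sites (CTGCAG) start at positions 8, 105, 152.
PstI cuts after base 5 of each site (before the last base), so after positions 12, 109, 156.
Circular molecule, 3 cuts → 3 fragments:
  13–109 → 97 bp
  110–156 → 47 bp
  157–273 then 1–12 → 117 + 12 = 129 bp
Sorted largest to smallest: 129, 97, 47 bp.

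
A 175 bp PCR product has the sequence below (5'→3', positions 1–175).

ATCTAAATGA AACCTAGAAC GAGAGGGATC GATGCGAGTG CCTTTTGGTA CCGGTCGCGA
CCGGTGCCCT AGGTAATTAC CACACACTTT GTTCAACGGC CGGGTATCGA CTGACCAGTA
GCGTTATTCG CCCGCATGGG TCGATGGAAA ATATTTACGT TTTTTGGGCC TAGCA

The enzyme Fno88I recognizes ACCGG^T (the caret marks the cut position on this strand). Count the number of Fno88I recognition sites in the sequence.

2

ACCGGT occurs starting at positions 50, 60.
Fno88I cuts at 2 sites.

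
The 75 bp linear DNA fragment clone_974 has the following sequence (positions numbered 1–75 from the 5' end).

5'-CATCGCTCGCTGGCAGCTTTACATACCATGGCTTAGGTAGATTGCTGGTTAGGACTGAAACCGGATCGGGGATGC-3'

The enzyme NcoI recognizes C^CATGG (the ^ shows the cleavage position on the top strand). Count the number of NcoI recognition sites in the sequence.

1

CCATGG occurs starting at position 26.
NcoI cuts at 1 site.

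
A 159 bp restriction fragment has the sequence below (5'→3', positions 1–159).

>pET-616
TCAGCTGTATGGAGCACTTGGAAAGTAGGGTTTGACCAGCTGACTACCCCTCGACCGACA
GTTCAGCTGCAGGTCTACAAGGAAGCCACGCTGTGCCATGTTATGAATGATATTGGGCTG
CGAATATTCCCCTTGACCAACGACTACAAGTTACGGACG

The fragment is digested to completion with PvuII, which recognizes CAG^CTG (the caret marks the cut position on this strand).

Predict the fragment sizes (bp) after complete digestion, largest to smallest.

93, 35, 27, 4 bp

PvuII sites (CAGCTG) start at positions 2, 37, 64.
PvuII cuts after base 3 of each site, so after positions 4, 39, 66.
Linear molecule, 3 cuts → 4 fragments:
  1–4 → 4 bp
  5–39 → 35 bp
  40–66 → 27 bp
  67–159 → 93 bp
Sorted largest to smallest: 93, 35, 27, 4 bp.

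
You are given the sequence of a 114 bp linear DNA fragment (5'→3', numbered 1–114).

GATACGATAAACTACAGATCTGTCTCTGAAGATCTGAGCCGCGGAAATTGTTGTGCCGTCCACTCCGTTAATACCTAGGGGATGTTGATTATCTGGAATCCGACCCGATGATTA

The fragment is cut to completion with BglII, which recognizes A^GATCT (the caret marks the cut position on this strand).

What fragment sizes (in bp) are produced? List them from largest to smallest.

BglII sites (AGATCT) start at positions 16, 30.
BglII cuts after the first base of each site, so after positions 16, 30.
Linear molecule, 2 cuts → 3 fragments:
  1–16 → 16 bp
  17–30 → 14 bp
  31–114 → 84 bp
Sorted largest to smallest: 84, 16, 14 bp.

84, 16, 14 bp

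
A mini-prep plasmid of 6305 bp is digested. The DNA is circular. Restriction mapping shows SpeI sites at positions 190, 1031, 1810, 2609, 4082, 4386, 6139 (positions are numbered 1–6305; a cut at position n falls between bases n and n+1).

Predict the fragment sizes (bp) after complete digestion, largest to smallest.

1753, 1473, 841, 799, 779, 356, 304 bp

Circular molecule, 7 cuts → 7 fragments:
  1031 − 190 = 841 bp
  1810 − 1031 = 779 bp
  2609 − 1810 = 799 bp
  4082 − 2609 = 1473 bp
  4386 − 4082 = 304 bp
  6139 − 4386 = 1753 bp
  wrap: 6305 − 6139 + 190 = 356 bp
Sorted largest to smallest: 1753, 1473, 841, 799, 779, 356, 304 bp.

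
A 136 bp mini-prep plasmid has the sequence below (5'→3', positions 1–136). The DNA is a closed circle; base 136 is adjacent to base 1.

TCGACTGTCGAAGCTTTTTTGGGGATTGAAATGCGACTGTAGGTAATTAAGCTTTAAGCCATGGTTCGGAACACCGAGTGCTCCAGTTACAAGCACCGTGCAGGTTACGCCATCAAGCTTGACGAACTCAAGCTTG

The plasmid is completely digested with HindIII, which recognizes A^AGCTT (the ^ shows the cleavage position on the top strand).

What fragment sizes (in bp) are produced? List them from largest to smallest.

HindIII sites (AAGCTT) start at positions 11, 49, 115, 130.
HindIII cuts after the first base of each site, so after positions 11, 49, 115, 130.
Circular molecule, 4 cuts → 4 fragments:
  12–49 → 38 bp
  50–115 → 66 bp
  116–130 → 15 bp
  131–136 then 1–11 → 6 + 11 = 17 bp
Sorted largest to smallest: 66, 38, 17, 15 bp.

66, 38, 17, 15 bp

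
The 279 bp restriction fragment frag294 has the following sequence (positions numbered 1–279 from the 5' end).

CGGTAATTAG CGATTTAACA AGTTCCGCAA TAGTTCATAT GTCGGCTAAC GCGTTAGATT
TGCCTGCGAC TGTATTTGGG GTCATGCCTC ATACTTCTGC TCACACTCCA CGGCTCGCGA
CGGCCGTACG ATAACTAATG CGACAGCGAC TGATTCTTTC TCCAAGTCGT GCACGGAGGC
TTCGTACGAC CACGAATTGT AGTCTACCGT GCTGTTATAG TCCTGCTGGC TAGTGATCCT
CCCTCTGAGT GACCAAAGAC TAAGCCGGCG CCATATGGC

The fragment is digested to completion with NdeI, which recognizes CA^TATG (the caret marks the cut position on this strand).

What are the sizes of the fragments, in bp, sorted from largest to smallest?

NdeI sites (CATATG) start at positions 36, 272.
NdeI cuts after base 2 of each site, so after positions 37, 273.
Linear molecule, 2 cuts → 3 fragments:
  1–37 → 37 bp
  38–273 → 236 bp
  274–279 → 6 bp
Sorted largest to smallest: 236, 37, 6 bp.

236, 37, 6 bp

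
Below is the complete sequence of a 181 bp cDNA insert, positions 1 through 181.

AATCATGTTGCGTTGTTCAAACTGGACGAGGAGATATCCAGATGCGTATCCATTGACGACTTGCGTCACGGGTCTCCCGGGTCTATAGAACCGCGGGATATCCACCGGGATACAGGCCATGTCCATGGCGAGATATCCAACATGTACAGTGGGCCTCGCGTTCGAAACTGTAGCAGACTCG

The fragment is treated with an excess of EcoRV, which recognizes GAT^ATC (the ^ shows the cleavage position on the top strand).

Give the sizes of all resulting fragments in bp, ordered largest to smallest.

64, 47, 35, 35 bp

EcoRV sites (GATATC) start at positions 33, 97, 132.
EcoRV cuts after base 3 of each site, so after positions 35, 99, 134.
Linear molecule, 3 cuts → 4 fragments:
  1–35 → 35 bp
  36–99 → 64 bp
  100–134 → 35 bp
  135–181 → 47 bp
Sorted largest to smallest: 64, 47, 35, 35 bp.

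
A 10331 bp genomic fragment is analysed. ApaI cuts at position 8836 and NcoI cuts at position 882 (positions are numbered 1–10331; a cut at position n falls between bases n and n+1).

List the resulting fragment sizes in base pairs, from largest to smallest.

7954, 1495, 882 bp

Combined cut positions (sorted): 882, 8836.
Linear molecule, 2 cuts → 3 fragments:
  882 − 0 = 882 bp
  8836 − 882 = 7954 bp
  10331 − 8836 = 1495 bp
Sorted largest to smallest: 7954, 1495, 882 bp.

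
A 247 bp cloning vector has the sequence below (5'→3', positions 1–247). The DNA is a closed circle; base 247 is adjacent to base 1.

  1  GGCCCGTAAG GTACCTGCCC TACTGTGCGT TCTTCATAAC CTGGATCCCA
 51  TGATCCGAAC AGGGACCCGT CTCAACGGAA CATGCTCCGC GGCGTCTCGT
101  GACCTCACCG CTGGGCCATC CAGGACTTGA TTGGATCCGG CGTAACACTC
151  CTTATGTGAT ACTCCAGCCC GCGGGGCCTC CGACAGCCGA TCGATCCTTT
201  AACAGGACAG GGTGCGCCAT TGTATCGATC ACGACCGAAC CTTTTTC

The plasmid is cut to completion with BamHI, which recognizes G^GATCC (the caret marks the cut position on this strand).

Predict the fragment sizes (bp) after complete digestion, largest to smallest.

BamHI sites (GGATCC) start at positions 43, 133.
BamHI cuts after the first base of each site, so after positions 43, 133.
Circular molecule, 2 cuts → 2 fragments:
  44–133 → 90 bp
  134–247 then 1–43 → 114 + 43 = 157 bp
Sorted largest to smallest: 157, 90 bp.

157, 90 bp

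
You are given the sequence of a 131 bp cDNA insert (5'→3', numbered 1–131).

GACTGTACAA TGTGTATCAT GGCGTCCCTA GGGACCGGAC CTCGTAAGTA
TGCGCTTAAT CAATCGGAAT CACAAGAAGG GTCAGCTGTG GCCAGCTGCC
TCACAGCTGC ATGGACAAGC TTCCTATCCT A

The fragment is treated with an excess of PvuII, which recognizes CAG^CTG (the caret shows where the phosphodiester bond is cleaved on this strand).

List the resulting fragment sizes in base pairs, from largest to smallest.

PvuII sites (CAGCTG) start at positions 83, 93, 104.
PvuII cuts after base 3 of each site, so after positions 85, 95, 106.
Linear molecule, 3 cuts → 4 fragments:
  1–85 → 85 bp
  86–95 → 10 bp
  96–106 → 11 bp
  107–131 → 25 bp
Sorted largest to smallest: 85, 25, 11, 10 bp.

85, 25, 11, 10 bp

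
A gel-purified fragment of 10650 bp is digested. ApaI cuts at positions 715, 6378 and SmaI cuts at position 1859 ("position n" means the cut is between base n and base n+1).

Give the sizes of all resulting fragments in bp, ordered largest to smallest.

4519, 4272, 1144, 715 bp

Combined cut positions (sorted): 715, 1859, 6378.
Linear molecule, 3 cuts → 4 fragments:
  715 − 0 = 715 bp
  1859 − 715 = 1144 bp
  6378 − 1859 = 4519 bp
  10650 − 6378 = 4272 bp
Sorted largest to smallest: 4519, 4272, 1144, 715 bp.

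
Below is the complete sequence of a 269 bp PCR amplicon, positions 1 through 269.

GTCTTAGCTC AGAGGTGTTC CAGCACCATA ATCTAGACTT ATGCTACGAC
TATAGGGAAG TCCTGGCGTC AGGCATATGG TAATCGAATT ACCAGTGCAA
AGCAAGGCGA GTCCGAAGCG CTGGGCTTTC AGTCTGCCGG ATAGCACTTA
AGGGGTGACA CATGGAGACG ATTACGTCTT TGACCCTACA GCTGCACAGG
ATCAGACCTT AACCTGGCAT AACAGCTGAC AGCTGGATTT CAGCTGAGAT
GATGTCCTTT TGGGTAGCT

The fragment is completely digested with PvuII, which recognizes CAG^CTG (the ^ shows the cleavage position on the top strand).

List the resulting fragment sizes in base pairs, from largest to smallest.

PvuII sites (CAGCTG) start at positions 189, 223, 230, 241.
PvuII cuts after base 3 of each site, so after positions 191, 225, 232, 243.
Linear molecule, 4 cuts → 5 fragments:
  1–191 → 191 bp
  192–225 → 34 bp
  226–232 → 7 bp
  233–243 → 11 bp
  244–269 → 26 bp
Sorted largest to smallest: 191, 34, 26, 11, 7 bp.

191, 34, 26, 11, 7 bp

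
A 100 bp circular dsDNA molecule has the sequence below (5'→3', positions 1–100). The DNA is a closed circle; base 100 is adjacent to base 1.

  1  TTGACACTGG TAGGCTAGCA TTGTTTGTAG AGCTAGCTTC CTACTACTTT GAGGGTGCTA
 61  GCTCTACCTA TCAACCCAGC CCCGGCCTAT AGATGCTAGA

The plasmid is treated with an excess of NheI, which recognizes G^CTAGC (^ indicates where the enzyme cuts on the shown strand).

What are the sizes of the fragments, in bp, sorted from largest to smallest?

NheI sites (GCTAGC) start at positions 14, 32, 57.
NheI cuts after the first base of each site, so after positions 14, 32, 57.
Circular molecule, 3 cuts → 3 fragments:
  15–32 → 18 bp
  33–57 → 25 bp
  58–100 then 1–14 → 43 + 14 = 57 bp
Sorted largest to smallest: 57, 25, 18 bp.

57, 25, 18 bp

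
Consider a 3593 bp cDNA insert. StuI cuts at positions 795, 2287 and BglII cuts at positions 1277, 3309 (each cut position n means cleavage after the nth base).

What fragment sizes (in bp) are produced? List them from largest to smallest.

1022, 1010, 795, 482, 284 bp

Combined cut positions (sorted): 795, 1277, 2287, 3309.
Linear molecule, 4 cuts → 5 fragments:
  795 − 0 = 795 bp
  1277 − 795 = 482 bp
  2287 − 1277 = 1010 bp
  3309 − 2287 = 1022 bp
  3593 − 3309 = 284 bp
Sorted largest to smallest: 1022, 1010, 795, 482, 284 bp.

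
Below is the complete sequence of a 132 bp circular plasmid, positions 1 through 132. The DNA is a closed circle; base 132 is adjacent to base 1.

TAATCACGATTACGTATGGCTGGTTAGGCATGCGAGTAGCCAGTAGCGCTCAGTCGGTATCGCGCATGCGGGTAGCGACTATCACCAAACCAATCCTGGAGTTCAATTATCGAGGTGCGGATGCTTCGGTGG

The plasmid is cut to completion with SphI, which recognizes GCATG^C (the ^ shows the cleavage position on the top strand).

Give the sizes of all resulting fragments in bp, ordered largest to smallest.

SphI sites (GCATGC) start at positions 28, 64.
SphI cuts after base 5 of each site (before the last base), so after positions 32, 68.
Circular molecule, 2 cuts → 2 fragments:
  33–68 → 36 bp
  69–132 then 1–32 → 64 + 32 = 96 bp
Sorted largest to smallest: 96, 36 bp.

96, 36 bp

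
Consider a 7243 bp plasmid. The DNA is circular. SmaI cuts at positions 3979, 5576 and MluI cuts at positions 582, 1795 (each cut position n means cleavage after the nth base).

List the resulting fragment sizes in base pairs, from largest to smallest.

2249, 2184, 1597, 1213 bp

Combined cut positions (sorted): 582, 1795, 3979, 5576.
Circular molecule, 4 cuts → 4 fragments:
  1795 − 582 = 1213 bp
  3979 − 1795 = 2184 bp
  5576 − 3979 = 1597 bp
  wrap: 7243 − 5576 + 582 = 2249 bp
Sorted largest to smallest: 2249, 2184, 1597, 1213 bp.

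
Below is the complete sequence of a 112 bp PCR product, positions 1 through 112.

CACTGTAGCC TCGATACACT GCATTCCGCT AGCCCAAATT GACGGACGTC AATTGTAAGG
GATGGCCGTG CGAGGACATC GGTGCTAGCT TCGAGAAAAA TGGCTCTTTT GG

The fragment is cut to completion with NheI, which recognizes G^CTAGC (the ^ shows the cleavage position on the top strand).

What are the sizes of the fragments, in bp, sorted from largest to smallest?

NheI sites (GCTAGC) start at positions 28, 84.
NheI cuts after the first base of each site, so after positions 28, 84.
Linear molecule, 2 cuts → 3 fragments:
  1–28 → 28 bp
  29–84 → 56 bp
  85–112 → 28 bp
Sorted largest to smallest: 56, 28, 28 bp.

56, 28, 28 bp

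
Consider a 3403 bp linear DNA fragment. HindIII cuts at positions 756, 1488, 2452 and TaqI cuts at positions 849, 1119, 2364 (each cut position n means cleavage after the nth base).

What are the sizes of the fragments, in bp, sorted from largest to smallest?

Combined cut positions (sorted): 756, 849, 1119, 1488, 2364, 2452.
Linear molecule, 6 cuts → 7 fragments:
  756 − 0 = 756 bp
  849 − 756 = 93 bp
  1119 − 849 = 270 bp
  1488 − 1119 = 369 bp
  2364 − 1488 = 876 bp
  2452 − 2364 = 88 bp
  3403 − 2452 = 951 bp
Sorted largest to smallest: 951, 876, 756, 369, 270, 93, 88 bp.

951, 876, 756, 369, 270, 93, 88 bp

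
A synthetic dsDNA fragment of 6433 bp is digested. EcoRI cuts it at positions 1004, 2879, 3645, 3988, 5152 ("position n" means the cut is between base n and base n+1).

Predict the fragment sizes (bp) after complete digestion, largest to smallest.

1875, 1281, 1164, 1004, 766, 343 bp

Linear molecule, 5 cuts → 6 fragments:
  1004 − 0 = 1004 bp
  2879 − 1004 = 1875 bp
  3645 − 2879 = 766 bp
  3988 − 3645 = 343 bp
  5152 − 3988 = 1164 bp
  6433 − 5152 = 1281 bp
Sorted largest to smallest: 1875, 1281, 1164, 1004, 766, 343 bp.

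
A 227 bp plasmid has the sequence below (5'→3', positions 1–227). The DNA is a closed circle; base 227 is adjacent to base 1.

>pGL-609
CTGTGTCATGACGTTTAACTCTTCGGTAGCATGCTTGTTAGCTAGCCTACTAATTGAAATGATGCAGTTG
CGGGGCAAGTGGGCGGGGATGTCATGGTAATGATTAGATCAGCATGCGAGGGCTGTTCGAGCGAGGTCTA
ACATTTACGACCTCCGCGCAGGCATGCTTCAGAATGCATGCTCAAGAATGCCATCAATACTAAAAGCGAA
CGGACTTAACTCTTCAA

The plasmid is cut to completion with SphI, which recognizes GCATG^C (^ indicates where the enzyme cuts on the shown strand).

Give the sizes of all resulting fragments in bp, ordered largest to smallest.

83, 80, 50, 14 bp

SphI sites (GCATGC) start at positions 29, 112, 162, 176.
SphI cuts after base 5 of each site (before the last base), so after positions 33, 116, 166, 180.
Circular molecule, 4 cuts → 4 fragments:
  34–116 → 83 bp
  117–166 → 50 bp
  167–180 → 14 bp
  181–227 then 1–33 → 47 + 33 = 80 bp
Sorted largest to smallest: 83, 80, 50, 14 bp.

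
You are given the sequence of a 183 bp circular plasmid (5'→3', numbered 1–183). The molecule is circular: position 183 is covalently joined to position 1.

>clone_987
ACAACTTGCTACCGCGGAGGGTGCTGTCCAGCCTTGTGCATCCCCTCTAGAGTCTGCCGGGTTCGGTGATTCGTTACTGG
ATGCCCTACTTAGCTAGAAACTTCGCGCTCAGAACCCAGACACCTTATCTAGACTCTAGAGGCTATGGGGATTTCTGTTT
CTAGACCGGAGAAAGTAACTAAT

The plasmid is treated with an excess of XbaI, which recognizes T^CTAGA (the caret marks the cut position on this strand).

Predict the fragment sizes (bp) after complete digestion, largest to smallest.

82, 69, 25, 7 bp

XbaI sites (TCTAGA) start at positions 46, 128, 135, 160.
XbaI cuts after the first base of each site, so after positions 46, 128, 135, 160.
Circular molecule, 4 cuts → 4 fragments:
  47–128 → 82 bp
  129–135 → 7 bp
  136–160 → 25 bp
  161–183 then 1–46 → 23 + 46 = 69 bp
Sorted largest to smallest: 82, 69, 25, 7 bp.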